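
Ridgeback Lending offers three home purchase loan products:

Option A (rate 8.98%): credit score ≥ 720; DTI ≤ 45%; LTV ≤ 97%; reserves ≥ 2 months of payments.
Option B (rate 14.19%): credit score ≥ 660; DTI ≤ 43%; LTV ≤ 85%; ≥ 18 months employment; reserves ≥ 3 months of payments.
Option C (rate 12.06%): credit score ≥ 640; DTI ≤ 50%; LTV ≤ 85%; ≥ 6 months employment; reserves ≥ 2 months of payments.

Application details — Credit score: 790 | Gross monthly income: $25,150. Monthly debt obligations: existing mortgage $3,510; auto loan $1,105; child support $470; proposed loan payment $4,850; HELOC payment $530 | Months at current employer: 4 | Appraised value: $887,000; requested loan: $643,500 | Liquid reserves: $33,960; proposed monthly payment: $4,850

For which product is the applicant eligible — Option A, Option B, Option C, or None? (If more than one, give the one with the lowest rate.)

Option A

Total debts = (3,510 + 1,105 + 470 + 4,850 + 530) = 10,465; DTI = 10,465/25,150 = 41.6%.
LTV = 643,500/887,000 = 72.5%.
Reserves = 33,960/4,850 = 7.0 months.
Option A: score 790 ≥ 720; DTI 41.6% ≤ 45%; LTV 72.5% ≤ 97%; reserves 7.0 ≥ 2 mo → qualifies.
Option B: score 790 ≥ 660; DTI 41.6% ≤ 43%; LTV 72.5% ≤ 85%; employment 4 < 18 mo; reserves 7.0 ≥ 3 mo → does not qualify.
Option C: score 790 ≥ 640; DTI 41.6% ≤ 50%; LTV 72.5% ≤ 85%; employment 4 < 6 mo; reserves 7.0 ≥ 2 mo → does not qualify.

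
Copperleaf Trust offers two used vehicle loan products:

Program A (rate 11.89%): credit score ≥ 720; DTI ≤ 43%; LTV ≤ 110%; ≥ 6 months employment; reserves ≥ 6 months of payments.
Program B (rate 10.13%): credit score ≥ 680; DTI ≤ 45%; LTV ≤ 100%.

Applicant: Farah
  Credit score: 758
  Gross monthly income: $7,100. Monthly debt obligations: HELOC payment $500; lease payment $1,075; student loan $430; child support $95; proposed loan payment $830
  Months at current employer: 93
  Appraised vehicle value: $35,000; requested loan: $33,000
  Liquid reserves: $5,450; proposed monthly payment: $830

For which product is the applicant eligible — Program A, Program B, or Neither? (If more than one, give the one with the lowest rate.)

Total debts = (500 + 1,075 + 430 + 95 + 830) = 2,930; DTI = 2,930/7,100 = 41.3%.
LTV = 33,000/35,000 = 94.3%.
Reserves = 5,450/830 = 6.6 months.
Program A: score 758 ≥ 720; DTI 41.3% ≤ 43%; LTV 94.3% ≤ 110%; employment 93 ≥ 6 mo; reserves 6.6 ≥ 6 mo → qualifies.
Program B: score 758 ≥ 680; DTI 41.3% ≤ 45%; LTV 94.3% ≤ 100% → qualifies.
Qualifying: Program A, Program B. Lowest rate is 10.13% → Program B.

Program B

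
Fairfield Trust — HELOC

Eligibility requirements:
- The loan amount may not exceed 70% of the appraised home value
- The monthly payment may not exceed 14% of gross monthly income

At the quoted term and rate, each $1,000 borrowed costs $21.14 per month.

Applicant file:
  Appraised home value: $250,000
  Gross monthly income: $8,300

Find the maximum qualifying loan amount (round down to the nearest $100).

Payment cap: 14% × $8,300 = $1,162/month.
At $21.14 per $1,000, that supports 1,162/21.14 × 1,000 ≈ $54,966 → $54,900.
LTV cap: 70% × $250,000 = $175,000 → $175,000.
Binding constraint: payment-to-income.

$54,900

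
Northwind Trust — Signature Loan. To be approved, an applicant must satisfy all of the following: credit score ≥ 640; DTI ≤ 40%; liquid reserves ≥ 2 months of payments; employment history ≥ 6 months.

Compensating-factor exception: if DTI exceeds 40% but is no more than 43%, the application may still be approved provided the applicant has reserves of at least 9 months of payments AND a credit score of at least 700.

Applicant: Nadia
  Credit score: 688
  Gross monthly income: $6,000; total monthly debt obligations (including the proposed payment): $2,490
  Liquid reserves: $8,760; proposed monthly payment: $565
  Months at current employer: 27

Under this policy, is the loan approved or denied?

Denied

Credit score 688 ≥ 640 (meets base)
DTI = 2,490/6,000 = 41.5% > 40% — standard DTI limit exceeded.
Reserves: 8,760 ÷ 565 = 15.5 months (meets 2-month minimum)
Employment 27 ≥ 6 months
41.5% falls in the override range (40%–43%), so the compensating-factor test applies.
Reserves 15.5 ≥ 9 months; credit score 688 < 700.
Compensating-factor requirement not fully met.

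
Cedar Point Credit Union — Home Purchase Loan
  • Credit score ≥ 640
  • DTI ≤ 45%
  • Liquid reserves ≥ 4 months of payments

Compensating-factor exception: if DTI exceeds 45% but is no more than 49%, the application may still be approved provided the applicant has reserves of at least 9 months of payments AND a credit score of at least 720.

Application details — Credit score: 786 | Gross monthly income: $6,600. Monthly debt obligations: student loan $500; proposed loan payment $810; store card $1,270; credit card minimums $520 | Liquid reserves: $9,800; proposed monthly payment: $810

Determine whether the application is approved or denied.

Approved

Credit score 786 ≥ 640 (meets base)
Total debts = (500 + 810 + 1,270 + 520) = 3,100. DTI: 3,100 ÷ 6,600 = 47%, over the 45% base limit.
Liquid reserves cover 9,800/810 = 12.1 months — ≥ 4 required
47% falls in the override range (45%–49%), so the compensating-factor test applies.
Override check — reserves: 12.1 mo (ok); score: 786 (ok).
Both override conditions satisfied; DTI exception granted.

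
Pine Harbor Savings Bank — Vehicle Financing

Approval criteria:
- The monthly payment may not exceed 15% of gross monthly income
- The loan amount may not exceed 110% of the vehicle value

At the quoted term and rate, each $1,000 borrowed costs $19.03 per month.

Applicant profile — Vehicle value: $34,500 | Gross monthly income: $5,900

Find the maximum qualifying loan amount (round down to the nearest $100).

Payment cap: 15% × $5,900 = $885/month.
At $19.03 per $1,000, that supports 885/19.03 × 1,000 ≈ $46,505 → $46,500.
LTV cap: 110% × $34,500 = $37,950 → $37,900.
Binding constraint: loan-to-value.

$37,900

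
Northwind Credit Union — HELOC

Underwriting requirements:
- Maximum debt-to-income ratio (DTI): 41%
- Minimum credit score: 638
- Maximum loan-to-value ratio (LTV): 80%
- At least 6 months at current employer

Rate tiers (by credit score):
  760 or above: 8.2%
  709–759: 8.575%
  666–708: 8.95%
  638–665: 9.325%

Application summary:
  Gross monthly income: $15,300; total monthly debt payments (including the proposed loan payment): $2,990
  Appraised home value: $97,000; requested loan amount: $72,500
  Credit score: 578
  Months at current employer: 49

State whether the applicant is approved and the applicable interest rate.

Denied

Credit score 578 < 638 (below minimum)
DTI = 2,990/15,300 = 19.5% ≤ 41%
Employment 49 ≥ 6 months
LTV = 72,500/97,000 = 74.7% ≤ 80%
Not all requirements met → denied.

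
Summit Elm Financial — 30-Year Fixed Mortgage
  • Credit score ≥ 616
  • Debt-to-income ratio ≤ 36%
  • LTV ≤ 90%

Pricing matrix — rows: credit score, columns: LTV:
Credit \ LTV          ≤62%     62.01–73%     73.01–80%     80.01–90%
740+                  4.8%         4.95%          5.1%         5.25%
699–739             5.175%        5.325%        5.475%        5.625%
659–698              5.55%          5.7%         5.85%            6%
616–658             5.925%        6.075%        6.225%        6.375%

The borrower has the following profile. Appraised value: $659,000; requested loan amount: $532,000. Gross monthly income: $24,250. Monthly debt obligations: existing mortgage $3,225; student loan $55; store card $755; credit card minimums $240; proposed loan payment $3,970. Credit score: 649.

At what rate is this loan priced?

Credit score 649 ≥ 616; Total monthly debts = (3,225 + 55 + 755 + 240 + 3,970) = 8,245. DTI: 8,245 ÷ 24,250 = 34%, within the 36% cap
LTV: 532,000 ÷ 659,000 = 80.7%, within 90% cap
Row: 649 falls in 616–658. Column: 80.7% falls in 80.01–90%. Rate = 6.375%.

6.375%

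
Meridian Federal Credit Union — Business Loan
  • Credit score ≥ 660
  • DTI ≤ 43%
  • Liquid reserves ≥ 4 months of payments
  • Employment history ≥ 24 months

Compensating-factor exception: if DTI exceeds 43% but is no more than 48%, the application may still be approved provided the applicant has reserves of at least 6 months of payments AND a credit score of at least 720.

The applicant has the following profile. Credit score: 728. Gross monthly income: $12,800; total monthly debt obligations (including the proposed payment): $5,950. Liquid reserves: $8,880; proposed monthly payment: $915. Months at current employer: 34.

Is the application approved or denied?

Approved

Credit score 728 ≥ 660 (meets base)
DTI = 5,950/12,800 = 46.5% > 43% — standard DTI limit exceeded.
Reserves: 8,880 ÷ 915 = 9.7 months (meets 4-month minimum)
Employment 34 ≥ 24 months
DTI 46.5% is within the 43%–48% exception band; checking compensating factors.
Override check — reserves: 9.7 mo (ok); score: 728 (ok).
Both compensating conditions met → exception applies.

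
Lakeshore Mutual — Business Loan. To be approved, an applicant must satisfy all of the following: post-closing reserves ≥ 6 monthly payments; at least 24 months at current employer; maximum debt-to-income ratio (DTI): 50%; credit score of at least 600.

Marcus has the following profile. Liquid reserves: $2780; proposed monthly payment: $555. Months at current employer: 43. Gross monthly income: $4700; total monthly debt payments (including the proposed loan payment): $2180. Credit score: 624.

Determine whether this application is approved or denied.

Denied

Reserves: 2,780 ÷ 555 = 5.0 months (below 6-month minimum)
Employment 43 ≥ 24 months
DTI = 2,180/4,700 = 46.4% ≤ 50%
Credit score 624 ≥ 600 (meets)
Fails on reserves.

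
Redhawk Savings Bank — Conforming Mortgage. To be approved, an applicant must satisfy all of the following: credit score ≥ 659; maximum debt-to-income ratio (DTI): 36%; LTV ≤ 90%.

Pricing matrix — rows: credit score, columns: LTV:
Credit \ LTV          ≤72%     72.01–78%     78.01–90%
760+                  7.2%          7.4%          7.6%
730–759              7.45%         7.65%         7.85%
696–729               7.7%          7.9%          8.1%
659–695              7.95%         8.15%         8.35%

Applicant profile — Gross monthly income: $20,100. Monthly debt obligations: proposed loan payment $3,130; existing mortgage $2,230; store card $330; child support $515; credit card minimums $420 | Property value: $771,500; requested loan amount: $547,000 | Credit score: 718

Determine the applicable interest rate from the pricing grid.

7.7%

Credit score 718 ≥ 659; Total monthly debts = (3,130 + 2,230 + 330 + 515 + 420) = 6,625. DTI = 6,625/20,100 = 33% ≤ 36%
LTV = 547,000/771,500 = 70.9% ≤ 90%
Credit 718 → row 696–729; LTV 70.9% → column ≤72%. Grid cell → 7.7%.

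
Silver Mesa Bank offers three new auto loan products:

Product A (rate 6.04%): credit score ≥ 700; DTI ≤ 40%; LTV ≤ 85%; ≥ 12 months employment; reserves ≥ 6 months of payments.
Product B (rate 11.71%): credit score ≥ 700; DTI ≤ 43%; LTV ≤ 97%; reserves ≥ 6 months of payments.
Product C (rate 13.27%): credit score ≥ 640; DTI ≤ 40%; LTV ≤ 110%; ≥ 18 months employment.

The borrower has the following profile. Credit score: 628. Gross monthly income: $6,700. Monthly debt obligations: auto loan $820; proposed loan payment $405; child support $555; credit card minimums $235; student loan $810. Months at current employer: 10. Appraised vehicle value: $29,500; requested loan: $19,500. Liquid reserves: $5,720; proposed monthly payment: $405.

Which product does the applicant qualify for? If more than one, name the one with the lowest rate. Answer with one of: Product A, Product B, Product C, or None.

None

Total debts = (820 + 405 + 555 + 235 + 810) = 2,825; DTI = 2,825/6,700 = 42.2%.
LTV = 19,500/29,500 = 66.1%.
Reserves = 5,720/405 = 14.1 months.
Product A: score 628 < 700; DTI 42.2% > 40%; LTV 66.1% ≤ 85%; employment 10 < 12 mo; reserves 14.1 ≥ 6 mo → does not qualify.
Product B: score 628 < 700; DTI 42.2% ≤ 43%; LTV 66.1% ≤ 97%; reserves 14.1 ≥ 6 mo → does not qualify.
Product C: score 628 < 640; DTI 42.2% > 40%; LTV 66.1% ≤ 110%; employment 10 < 18 mo → does not qualify.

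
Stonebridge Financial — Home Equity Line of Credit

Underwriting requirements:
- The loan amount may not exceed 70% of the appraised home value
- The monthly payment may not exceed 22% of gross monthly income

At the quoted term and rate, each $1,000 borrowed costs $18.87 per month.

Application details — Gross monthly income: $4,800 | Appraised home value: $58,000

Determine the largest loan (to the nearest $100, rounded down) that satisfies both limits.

Payment cap: 22% × $4,800 = $1,056/month.
At $18.87 per $1,000, that supports 1,056/18.87 × 1,000 ≈ $55,961 → $55,900.
LTV cap: 70% × $58,000 = $40,600 → $40,600.
Binding constraint: loan-to-value.

$40,600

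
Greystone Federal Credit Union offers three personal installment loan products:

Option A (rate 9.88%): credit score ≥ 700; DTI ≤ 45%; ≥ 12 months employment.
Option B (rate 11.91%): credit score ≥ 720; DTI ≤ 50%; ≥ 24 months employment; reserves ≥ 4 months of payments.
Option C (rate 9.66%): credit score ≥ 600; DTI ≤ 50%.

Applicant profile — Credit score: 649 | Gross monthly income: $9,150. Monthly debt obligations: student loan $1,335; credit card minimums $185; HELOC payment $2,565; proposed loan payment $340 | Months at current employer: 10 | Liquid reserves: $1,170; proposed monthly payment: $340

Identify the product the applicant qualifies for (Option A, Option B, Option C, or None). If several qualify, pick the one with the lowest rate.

Option C

Total debts = (1,335 + 185 + 2,565 + 340) = 4,425; DTI = 4,425/9,150 = 48.4%.
Reserves = 1,170/340 = 3.4 months.
Option A: score 649 < 700; DTI 48.4% > 45%; employment 10 < 12 mo → does not qualify.
Option B: score 649 < 720; DTI 48.4% ≤ 50%; employment 10 < 24 mo; reserves 3.4 < 4 mo → does not qualify.
Option C: score 649 ≥ 600; DTI 48.4% ≤ 50% → qualifies.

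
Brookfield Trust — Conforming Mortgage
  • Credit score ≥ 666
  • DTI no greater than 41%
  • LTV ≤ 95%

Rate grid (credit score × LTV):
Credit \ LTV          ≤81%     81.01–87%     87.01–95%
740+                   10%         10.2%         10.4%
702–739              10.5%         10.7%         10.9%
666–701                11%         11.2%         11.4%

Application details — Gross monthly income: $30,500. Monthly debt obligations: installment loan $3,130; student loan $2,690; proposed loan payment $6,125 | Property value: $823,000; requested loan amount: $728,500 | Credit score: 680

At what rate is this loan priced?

Credit score 680 ≥ 666; Total monthly debts = (3,130 + 2,690 + 6,125) = 11,945. DTI: 11,945 ÷ 30,500 = 39.2%, within the 41% cap
LTV: 728,500 ÷ 823,000 = 88.5%, within 95% cap
Credit 680 → row 666–701; LTV 88.5% → column 87.01–95%. Grid cell → 11.4%.

11.4%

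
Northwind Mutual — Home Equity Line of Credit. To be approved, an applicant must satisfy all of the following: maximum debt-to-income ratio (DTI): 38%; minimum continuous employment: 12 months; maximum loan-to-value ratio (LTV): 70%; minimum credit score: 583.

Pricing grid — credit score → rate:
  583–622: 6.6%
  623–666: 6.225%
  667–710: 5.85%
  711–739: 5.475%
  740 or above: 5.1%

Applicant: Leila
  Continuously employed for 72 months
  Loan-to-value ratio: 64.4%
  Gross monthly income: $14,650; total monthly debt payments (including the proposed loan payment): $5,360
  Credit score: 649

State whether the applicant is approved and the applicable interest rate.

Approved at 6.225%

Credit score 649 ≥ 583 (meets minimum)
LTV 64.4% — within 70%
DTI: 5,360 ÷ 14,650 = 36.6%, within the 38% cap
Employment 72 ≥ 12 months
All requirements met. Score 649 falls in the 623–666 tier → 6.225%.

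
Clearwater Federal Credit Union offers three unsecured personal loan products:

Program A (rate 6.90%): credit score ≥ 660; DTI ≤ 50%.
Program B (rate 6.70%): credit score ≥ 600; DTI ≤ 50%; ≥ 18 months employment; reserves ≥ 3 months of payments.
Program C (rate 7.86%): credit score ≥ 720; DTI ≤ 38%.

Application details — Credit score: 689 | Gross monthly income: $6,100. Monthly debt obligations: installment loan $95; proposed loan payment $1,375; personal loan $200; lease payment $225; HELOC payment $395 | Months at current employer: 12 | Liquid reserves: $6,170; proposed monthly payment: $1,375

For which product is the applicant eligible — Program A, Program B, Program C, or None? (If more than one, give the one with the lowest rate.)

Program A

Total debts = (95 + 1,375 + 200 + 225 + 395) = 2,290; DTI = 2,290/6,100 = 37.5%.
Reserves = 6,170/1,375 = 4.5 months.
Program A: score 689 ≥ 660; DTI 37.5% ≤ 50% → qualifies.
Program B: score 689 ≥ 600; DTI 37.5% ≤ 50%; employment 12 < 18 mo; reserves 4.5 ≥ 3 mo → does not qualify.
Program C: score 689 < 720; DTI 37.5% ≤ 38% → does not qualify.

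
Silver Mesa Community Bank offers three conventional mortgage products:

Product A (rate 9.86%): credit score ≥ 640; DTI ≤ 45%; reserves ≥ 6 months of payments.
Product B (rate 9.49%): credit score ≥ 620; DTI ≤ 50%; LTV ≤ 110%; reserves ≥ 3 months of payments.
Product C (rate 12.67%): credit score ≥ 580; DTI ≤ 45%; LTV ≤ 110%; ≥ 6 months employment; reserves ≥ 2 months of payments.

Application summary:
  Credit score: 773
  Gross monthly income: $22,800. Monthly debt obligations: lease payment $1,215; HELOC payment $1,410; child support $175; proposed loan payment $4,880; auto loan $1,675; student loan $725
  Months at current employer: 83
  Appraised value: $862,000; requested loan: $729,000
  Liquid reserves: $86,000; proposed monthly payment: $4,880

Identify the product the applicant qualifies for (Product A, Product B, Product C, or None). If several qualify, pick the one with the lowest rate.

Product B

Total debts = (1,215 + 1,410 + 175 + 4,880 + 1,675 + 725) = 10,080; DTI = 10,080/22,800 = 44.2%.
LTV = 729,000/862,000 = 84.6%.
Reserves = 86,000/4,880 = 17.6 months.
Product A: score 773 ≥ 640; DTI 44.2% ≤ 45%; reserves 17.6 ≥ 6 mo → qualifies.
Product B: score 773 ≥ 620; DTI 44.2% ≤ 50%; LTV 84.6% ≤ 110%; reserves 17.6 ≥ 3 mo → qualifies.
Product C: score 773 ≥ 580; DTI 44.2% ≤ 45%; LTV 84.6% ≤ 110%; employment 83 ≥ 6 mo; reserves 17.6 ≥ 2 mo → qualifies.
Qualifying: Product A, Product B, Product C. Lowest rate is 9.49% → Product B.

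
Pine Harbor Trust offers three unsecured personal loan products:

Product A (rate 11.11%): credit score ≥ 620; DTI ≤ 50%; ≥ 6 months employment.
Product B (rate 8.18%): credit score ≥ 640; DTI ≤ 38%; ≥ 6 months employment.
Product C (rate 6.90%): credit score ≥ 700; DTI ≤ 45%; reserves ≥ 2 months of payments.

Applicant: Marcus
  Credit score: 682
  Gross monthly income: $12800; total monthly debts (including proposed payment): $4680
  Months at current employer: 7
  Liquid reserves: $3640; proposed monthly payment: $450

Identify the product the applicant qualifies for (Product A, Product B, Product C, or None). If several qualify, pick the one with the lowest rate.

Product B

DTI = 4,680/12,800 = 36.6%.
Reserves = 3,640/450 = 8.1 months.
Product A: score 682 ≥ 620; DTI 36.6% ≤ 50%; employment 7 ≥ 6 mo → qualifies.
Product B: score 682 ≥ 640; DTI 36.6% ≤ 38%; employment 7 ≥ 6 mo → qualifies.
Product C: score 682 < 700; DTI 36.6% ≤ 45%; reserves 8.1 ≥ 2 mo → does not qualify.
Qualifying: Product A, Product B. Lowest rate is 8.18% → Product B.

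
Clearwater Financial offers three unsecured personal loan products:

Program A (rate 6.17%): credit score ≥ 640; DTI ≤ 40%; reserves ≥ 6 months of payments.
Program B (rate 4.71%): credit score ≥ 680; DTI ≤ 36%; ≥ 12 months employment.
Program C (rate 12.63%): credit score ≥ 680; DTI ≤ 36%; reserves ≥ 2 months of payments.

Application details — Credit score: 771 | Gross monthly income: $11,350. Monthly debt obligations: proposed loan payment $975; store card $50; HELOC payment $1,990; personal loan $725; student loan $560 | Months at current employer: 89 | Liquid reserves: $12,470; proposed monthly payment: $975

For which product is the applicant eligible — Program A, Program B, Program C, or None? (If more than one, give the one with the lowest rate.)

Total debts = (975 + 50 + 1,990 + 725 + 560) = 4,300; DTI = 4,300/11,350 = 37.9%.
Reserves = 12,470/975 = 12.8 months.
Program A: score 771 ≥ 640; DTI 37.9% ≤ 40%; reserves 12.8 ≥ 6 mo → qualifies.
Program B: score 771 ≥ 680; DTI 37.9% > 36%; employment 89 ≥ 12 mo → does not qualify.
Program C: score 771 ≥ 680; DTI 37.9% > 36%; reserves 12.8 ≥ 2 mo → does not qualify.

Program A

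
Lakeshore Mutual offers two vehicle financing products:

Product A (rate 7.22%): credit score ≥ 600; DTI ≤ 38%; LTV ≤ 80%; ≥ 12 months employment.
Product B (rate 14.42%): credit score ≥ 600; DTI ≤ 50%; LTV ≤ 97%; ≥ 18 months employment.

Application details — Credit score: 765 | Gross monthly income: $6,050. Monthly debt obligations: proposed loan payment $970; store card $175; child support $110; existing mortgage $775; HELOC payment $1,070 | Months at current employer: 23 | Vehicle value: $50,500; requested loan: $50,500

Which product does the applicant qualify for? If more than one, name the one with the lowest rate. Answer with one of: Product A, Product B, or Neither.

Neither

Total debts = (970 + 175 + 110 + 775 + 1,070) = 3,100; DTI = 3,100/6,050 = 51.2%.
LTV = 50,500/50,500 = 100%.
Product A: score 765 ≥ 600; DTI 51.2% > 38%; LTV 100% > 80%; employment 23 ≥ 12 mo → does not qualify.
Product B: score 765 ≥ 600; DTI 51.2% > 50%; LTV 100% > 97%; employment 23 ≥ 18 mo → does not qualify.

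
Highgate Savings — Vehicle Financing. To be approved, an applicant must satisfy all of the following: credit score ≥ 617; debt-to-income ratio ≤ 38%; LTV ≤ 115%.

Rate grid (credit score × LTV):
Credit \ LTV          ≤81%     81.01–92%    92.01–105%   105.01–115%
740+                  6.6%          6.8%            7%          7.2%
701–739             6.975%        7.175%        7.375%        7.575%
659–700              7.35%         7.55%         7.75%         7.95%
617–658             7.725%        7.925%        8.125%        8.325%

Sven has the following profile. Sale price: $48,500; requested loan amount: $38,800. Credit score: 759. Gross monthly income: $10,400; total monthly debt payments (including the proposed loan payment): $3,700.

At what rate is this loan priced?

6.6%

Credit score 759 ≥ 617; DTI = 3,700/10,400 = 35.6% ≤ 38%
LTV: 38,800 ÷ 48,500 = 80%, within 115% cap
Row: 759 falls in 740+. Column: 80% falls in ≤81%. Rate = 6.6%.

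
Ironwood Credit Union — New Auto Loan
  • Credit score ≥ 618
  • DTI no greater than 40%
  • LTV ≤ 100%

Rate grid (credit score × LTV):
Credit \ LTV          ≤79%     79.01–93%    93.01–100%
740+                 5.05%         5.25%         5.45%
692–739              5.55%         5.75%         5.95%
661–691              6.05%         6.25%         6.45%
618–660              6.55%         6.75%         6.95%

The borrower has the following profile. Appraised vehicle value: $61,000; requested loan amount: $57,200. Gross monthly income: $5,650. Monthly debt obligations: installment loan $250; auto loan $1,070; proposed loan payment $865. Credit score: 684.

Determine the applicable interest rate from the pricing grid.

Credit score 684 ≥ 618; Total monthly debts = (250 + 1,070 + 865) = 2,185. DTI: 2,185 ÷ 5,650 = 38.7%, within the 40% cap
LTV: 57,200 ÷ 61,000 = 93.8%, within 100% cap
Credit 684 → row 661–691; LTV 93.8% → column 93.01–100%. Grid cell → 6.45%.

6.45%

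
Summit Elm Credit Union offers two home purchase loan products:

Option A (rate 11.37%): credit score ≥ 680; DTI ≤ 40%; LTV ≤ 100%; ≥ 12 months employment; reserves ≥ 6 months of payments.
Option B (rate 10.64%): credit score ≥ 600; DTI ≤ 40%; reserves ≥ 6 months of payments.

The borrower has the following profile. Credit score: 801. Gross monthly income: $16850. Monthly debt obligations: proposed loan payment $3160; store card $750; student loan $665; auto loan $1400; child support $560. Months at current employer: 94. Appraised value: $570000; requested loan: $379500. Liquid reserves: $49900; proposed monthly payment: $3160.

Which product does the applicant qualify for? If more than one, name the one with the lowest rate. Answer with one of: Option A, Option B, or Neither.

Total debts = (3,160 + 750 + 665 + 1,400 + 560) = 6,535; DTI = 6,535/16,850 = 38.8%.
LTV = 379,500/570,000 = 66.6%.
Reserves = 49,900/3,160 = 15.8 months.
Option A: score 801 ≥ 680; DTI 38.8% ≤ 40%; LTV 66.6% ≤ 100%; employment 94 ≥ 12 mo; reserves 15.8 ≥ 6 mo → qualifies.
Option B: score 801 ≥ 600; DTI 38.8% ≤ 40%; reserves 15.8 ≥ 6 mo → qualifies.
Qualifying: Option A, Option B. Lowest rate is 10.64% → Option B.

Option B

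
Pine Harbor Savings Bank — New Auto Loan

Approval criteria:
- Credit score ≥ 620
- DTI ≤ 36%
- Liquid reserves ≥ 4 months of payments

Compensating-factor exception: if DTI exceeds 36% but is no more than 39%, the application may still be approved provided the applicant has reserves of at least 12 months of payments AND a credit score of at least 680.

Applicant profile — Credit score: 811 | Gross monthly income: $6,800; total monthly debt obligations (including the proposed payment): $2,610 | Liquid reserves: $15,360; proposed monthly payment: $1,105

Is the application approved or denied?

Approved

Credit score 811 ≥ 620 (meets base)
DTI = 2,610/6,800 = 38.4% > 36% — standard DTI limit exceeded.
Liquid reserves cover 15,360/1,105 = 13.9 months — ≥ 4 required
38.4% falls in the override range (36%–39%), so the compensating-factor test applies.
Reserves 13.9 ≥ 12 months; credit score 811 ≥ 680.
Both compensating conditions met → exception applies.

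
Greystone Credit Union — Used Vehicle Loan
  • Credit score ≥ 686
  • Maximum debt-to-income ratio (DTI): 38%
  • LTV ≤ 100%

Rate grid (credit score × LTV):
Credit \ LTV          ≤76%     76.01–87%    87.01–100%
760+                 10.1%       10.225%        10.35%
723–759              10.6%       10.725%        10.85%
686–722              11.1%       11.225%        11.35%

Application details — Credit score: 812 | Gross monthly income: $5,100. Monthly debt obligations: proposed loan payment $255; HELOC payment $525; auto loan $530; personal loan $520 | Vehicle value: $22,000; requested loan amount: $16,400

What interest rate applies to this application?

Credit score 812 ≥ 686; Total monthly debts = (255 + 525 + 530 + 520) = 1,830. DTI = 1,830/5,100 = 35.9% ≤ 38%
LTV = 16,400/22,000 = 74.5% ≤ 100%
Credit 812 → row 760+; LTV 74.5% → column ≤76%. Grid cell → 10.1%.

10.1%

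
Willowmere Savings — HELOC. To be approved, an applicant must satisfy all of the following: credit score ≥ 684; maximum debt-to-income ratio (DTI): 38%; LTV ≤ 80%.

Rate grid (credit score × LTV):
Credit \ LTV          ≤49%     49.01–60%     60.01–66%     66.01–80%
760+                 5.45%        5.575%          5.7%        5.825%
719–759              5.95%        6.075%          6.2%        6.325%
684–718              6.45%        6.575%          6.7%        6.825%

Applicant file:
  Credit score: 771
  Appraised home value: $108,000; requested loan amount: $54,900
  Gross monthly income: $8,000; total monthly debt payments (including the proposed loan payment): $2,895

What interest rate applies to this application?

Credit score 771 ≥ 684; DTI: 2,895 ÷ 8,000 = 36.2%, within the 38% cap
LTV = 54,900/108,000 = 50.8% ≤ 80%
Score 771 is in the 760+ band; LTV 50.8% is in the 49.01–60% band → 5.575%.

5.575%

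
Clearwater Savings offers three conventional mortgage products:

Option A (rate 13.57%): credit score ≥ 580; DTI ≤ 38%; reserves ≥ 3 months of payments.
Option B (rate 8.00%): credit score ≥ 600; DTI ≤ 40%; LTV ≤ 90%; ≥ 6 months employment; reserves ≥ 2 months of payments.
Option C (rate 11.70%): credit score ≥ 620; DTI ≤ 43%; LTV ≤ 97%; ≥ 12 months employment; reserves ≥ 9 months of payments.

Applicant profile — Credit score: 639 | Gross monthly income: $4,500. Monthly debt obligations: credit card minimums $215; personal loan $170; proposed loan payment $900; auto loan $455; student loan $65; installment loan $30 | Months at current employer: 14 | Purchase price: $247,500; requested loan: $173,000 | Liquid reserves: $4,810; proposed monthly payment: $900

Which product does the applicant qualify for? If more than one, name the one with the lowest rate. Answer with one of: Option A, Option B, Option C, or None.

Total debts = (215 + 170 + 900 + 455 + 65 + 30) = 1,835; DTI = 1,835/4,500 = 40.8%.
LTV = 173,000/247,500 = 69.9%.
Reserves = 4,810/900 = 5.3 months.
Option A: score 639 ≥ 580; DTI 40.8% > 38%; reserves 5.3 ≥ 3 mo → does not qualify.
Option B: score 639 ≥ 600; DTI 40.8% > 40%; LTV 69.9% ≤ 90%; employment 14 ≥ 6 mo; reserves 5.3 ≥ 2 mo → does not qualify.
Option C: score 639 ≥ 620; DTI 40.8% ≤ 43%; LTV 69.9% ≤ 97%; employment 14 ≥ 12 mo; reserves 5.3 < 9 mo → does not qualify.

None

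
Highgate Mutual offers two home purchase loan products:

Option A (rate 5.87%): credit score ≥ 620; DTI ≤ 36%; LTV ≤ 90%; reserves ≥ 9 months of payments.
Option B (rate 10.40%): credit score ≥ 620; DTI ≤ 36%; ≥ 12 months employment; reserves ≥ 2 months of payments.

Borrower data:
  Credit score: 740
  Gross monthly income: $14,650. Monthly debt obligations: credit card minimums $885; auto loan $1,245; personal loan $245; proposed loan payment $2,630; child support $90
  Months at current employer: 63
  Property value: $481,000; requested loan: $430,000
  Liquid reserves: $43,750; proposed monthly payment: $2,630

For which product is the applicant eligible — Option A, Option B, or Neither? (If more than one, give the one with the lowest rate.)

Total debts = (885 + 1,245 + 245 + 2,630 + 90) = 5,095; DTI = 5,095/14,650 = 34.8%.
LTV = 430,000/481,000 = 89.4%.
Reserves = 43,750/2,630 = 16.6 months.
Option A: score 740 ≥ 620; DTI 34.8% ≤ 36%; LTV 89.4% ≤ 90%; reserves 16.6 ≥ 9 mo → qualifies.
Option B: score 740 ≥ 620; DTI 34.8% ≤ 36%; employment 63 ≥ 12 mo; reserves 16.6 ≥ 2 mo → qualifies.
Qualifying: Option A, Option B. Lowest rate is 5.87% → Option A.

Option A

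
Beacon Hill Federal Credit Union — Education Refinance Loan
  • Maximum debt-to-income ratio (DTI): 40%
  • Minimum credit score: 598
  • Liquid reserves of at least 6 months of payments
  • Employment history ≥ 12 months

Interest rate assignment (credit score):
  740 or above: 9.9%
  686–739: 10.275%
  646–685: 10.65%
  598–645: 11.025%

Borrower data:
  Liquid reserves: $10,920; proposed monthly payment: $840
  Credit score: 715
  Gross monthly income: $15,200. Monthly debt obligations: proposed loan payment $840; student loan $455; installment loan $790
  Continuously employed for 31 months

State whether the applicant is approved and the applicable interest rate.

Credit score 715 ≥ 598 (meets minimum)
Reserves: 10,920 ÷ 840 = 13.0 months (meets 6-month minimum)
Employment 31 ≥ 12 months
Total monthly debts = (840 + 455 + 790) = 2,085. Debt-to-income = 2,085/15,200 = 13.7% — meets 40% limit
All requirements met. Score 715 falls in the 686–739 tier → 10.275%.

Approved at 10.275%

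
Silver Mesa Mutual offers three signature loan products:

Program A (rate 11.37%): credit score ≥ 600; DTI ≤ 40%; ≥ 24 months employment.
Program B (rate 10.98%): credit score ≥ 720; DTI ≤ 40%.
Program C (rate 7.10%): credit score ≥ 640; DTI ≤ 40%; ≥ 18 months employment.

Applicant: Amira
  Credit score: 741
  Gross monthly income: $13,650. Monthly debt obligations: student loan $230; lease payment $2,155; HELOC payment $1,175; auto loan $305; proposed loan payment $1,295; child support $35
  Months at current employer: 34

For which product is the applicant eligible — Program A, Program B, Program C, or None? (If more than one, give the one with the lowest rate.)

Total debts = (230 + 2,155 + 1,175 + 305 + 1,295 + 35) = 5,195; DTI = 5,195/13,650 = 38.1%.
Program A: score 741 ≥ 600; DTI 38.1% ≤ 40%; employment 34 ≥ 24 mo → qualifies.
Program B: score 741 ≥ 720; DTI 38.1% ≤ 40% → qualifies.
Program C: score 741 ≥ 640; DTI 38.1% ≤ 40%; employment 34 ≥ 18 mo → qualifies.
Qualifying: Program A, Program B, Program C. Lowest rate is 7.10% → Program C.

Program C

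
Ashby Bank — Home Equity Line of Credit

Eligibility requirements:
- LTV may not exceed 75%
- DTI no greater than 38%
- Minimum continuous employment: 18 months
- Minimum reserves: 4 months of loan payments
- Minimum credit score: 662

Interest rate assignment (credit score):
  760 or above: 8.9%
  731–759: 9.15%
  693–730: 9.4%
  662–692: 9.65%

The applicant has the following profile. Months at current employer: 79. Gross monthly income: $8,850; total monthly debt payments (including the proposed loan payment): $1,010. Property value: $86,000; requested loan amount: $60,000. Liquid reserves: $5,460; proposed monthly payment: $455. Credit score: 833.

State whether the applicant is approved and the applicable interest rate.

Credit score 833 ≥ 662 (meets minimum)
Employment 79 ≥ 18 months
LTV = 60,000/86,000 = 69.8% ≤ 75%
Reserves: 5,460 ÷ 455 = 12.0 months (meets 4-month minimum)
DTI: 1,010 ÷ 8,850 = 11.4%, within the 38% cap
All requirements met. Score 833 falls in the 760 or above tier → 8.9%.

Approved at 8.9%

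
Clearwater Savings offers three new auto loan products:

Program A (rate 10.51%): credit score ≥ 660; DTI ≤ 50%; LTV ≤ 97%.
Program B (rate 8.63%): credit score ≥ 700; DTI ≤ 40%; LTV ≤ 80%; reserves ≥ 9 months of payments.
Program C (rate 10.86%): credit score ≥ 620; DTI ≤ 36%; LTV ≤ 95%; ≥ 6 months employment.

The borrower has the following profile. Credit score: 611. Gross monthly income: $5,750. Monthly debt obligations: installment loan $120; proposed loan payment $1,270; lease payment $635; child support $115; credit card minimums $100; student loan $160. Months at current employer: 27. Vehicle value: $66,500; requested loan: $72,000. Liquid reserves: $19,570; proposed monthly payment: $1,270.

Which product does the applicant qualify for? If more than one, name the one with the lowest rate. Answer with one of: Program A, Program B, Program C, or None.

None

Total debts = (120 + 1,270 + 635 + 115 + 100 + 160) = 2,400; DTI = 2,400/5,750 = 41.7%.
LTV = 72,000/66,500 = 108.3%.
Reserves = 19,570/1,270 = 15.4 months.
Program A: score 611 < 660; DTI 41.7% ≤ 50%; LTV 108.3% > 97% → does not qualify.
Program B: score 611 < 700; DTI 41.7% > 40%; LTV 108.3% > 80%; reserves 15.4 ≥ 9 mo → does not qualify.
Program C: score 611 < 620; DTI 41.7% > 36%; LTV 108.3% > 95%; employment 27 ≥ 6 mo → does not qualify.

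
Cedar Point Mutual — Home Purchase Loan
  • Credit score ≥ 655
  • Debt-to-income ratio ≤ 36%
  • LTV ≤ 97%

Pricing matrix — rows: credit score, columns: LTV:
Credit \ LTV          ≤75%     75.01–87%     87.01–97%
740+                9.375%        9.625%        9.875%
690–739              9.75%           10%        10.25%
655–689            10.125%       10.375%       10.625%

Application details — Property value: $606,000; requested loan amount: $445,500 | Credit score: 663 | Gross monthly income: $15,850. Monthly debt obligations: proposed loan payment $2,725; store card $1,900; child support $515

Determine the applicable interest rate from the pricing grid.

10.125%

Credit score 663 ≥ 655; Total monthly debts = (2,725 + 1,900 + 515) = 5,140. Debt-to-income = 5,140/15,850 = 32.4% — meets 36% limit
Loan-to-value = 445,500/606,000 = 73.5% — pass (97% max)
Row: 663 falls in 655–689. Column: 73.5% falls in ≤75%. Rate = 10.125%.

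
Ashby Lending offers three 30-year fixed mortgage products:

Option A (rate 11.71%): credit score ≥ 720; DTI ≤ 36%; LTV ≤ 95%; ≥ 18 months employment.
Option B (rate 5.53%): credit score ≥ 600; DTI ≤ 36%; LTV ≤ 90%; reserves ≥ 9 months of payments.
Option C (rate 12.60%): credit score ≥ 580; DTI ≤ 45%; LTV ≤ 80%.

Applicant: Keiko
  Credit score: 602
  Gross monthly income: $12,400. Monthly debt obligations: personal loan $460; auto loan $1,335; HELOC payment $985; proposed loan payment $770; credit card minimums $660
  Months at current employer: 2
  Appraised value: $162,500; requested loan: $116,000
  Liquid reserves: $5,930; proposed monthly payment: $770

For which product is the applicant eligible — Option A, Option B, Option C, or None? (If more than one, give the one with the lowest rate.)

Option C

Total debts = (460 + 1,335 + 985 + 770 + 660) = 4,210; DTI = 4,210/12,400 = 34%.
LTV = 116,000/162,500 = 71.4%.
Reserves = 5,930/770 = 7.7 months.
Option A: score 602 < 720; DTI 34% ≤ 36%; LTV 71.4% ≤ 95%; employment 2 < 18 mo → does not qualify.
Option B: score 602 ≥ 600; DTI 34% ≤ 36%; LTV 71.4% ≤ 90%; reserves 7.7 < 9 mo → does not qualify.
Option C: score 602 ≥ 580; DTI 34% ≤ 45%; LTV 71.4% ≤ 80% → qualifies.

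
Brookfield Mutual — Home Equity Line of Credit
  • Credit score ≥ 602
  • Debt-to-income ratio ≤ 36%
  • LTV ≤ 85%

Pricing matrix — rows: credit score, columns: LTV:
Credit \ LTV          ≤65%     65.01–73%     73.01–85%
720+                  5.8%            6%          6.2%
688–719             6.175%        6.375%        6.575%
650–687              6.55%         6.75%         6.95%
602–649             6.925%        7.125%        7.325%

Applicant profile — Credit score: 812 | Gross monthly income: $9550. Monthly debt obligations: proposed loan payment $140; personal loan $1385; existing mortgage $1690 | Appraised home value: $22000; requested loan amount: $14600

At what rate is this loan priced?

6%

Credit score 812 ≥ 602; Total monthly debts = (140 + 1,385 + 1,690) = 3,215. Debt-to-income = 3,215/9,550 = 33.7% — meets 36% limit
Loan-to-value = 14,600/22,000 = 66.4% — pass (85% max)
Row: 812 falls in 720+. Column: 66.4% falls in 65.01–73%. Rate = 6%.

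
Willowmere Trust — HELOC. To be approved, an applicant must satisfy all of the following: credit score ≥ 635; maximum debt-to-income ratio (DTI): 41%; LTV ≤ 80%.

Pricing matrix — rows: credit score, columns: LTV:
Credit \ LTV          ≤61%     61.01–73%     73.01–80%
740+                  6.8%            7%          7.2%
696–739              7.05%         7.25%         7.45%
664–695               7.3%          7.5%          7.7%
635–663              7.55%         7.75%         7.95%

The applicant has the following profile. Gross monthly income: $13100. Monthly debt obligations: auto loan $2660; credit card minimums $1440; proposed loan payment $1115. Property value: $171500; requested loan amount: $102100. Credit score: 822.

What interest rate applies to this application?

Credit score 822 ≥ 635; Total monthly debts = (2,660 + 1,440 + 1,115) = 5,215. DTI = 5,215/13,100 = 39.8% ≤ 41%
LTV = 102,100/171,500 = 59.5% ≤ 80%
Score 822 is in the 740+ band; LTV 59.5% is in the ≤61% band → 6.8%.

6.8%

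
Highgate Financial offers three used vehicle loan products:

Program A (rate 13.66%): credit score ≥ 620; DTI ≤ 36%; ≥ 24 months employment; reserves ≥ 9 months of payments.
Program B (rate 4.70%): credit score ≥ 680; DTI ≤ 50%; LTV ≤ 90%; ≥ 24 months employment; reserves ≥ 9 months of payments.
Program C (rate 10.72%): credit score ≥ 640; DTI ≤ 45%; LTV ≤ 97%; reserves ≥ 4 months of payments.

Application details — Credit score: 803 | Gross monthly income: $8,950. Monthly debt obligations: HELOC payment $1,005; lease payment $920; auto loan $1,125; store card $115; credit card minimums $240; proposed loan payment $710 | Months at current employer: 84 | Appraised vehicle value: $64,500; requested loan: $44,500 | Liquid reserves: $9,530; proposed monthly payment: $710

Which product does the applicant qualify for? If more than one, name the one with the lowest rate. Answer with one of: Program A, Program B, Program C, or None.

Total debts = (1,005 + 920 + 1,125 + 115 + 240 + 710) = 4,115; DTI = 4,115/8,950 = 46%.
LTV = 44,500/64,500 = 69%.
Reserves = 9,530/710 = 13.4 months.
Program A: score 803 ≥ 620; DTI 46% > 36%; employment 84 ≥ 24 mo; reserves 13.4 ≥ 9 mo → does not qualify.
Program B: score 803 ≥ 680; DTI 46% ≤ 50%; LTV 69% ≤ 90%; employment 84 ≥ 24 mo; reserves 13.4 ≥ 9 mo → qualifies.
Program C: score 803 ≥ 640; DTI 46% > 45%; LTV 69% ≤ 97%; reserves 13.4 ≥ 4 mo → does not qualify.

Program B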